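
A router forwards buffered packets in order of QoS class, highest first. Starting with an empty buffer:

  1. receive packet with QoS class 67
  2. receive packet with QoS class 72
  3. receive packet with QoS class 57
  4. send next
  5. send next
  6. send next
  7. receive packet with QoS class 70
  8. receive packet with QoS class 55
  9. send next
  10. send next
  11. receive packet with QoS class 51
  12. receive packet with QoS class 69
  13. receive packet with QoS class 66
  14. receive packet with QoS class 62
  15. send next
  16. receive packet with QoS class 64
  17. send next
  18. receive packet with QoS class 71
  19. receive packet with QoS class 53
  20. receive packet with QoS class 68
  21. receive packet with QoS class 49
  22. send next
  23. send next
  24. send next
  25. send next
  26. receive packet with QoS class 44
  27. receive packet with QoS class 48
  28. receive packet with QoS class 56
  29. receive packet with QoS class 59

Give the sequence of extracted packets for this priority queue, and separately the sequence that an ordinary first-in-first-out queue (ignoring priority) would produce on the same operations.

insert 67 → {67}
insert 72 → {72, 67}
insert 57 → {72, 67, 57}
send next → 72; now {67, 57}
send next → 67; now {57}
send next → 57; now {}
insert 70 → {70}
insert 55 → {70, 55}
send next → 70; now {55}
send next → 55; now {}
insert 51 → {51}
insert 69 → {69, 51}
insert 66 → {69, 66, 51}
insert 62 → {69, 66, 62, 51}
send next → 69; now {66, 62, 51}
insert 64 → {66, 64, 62, 51}
send next → 66; now {64, 62, 51}
insert 71 → {71, 64, 62, 51}
insert 53 → {71, 64, 62, 53, 51}
insert 68 → {71, 68, 64, 62, 53, 51}
insert 49 → {71, 68, 64, 62, 53, 51, 49}
send next → 71; now {68, 64, 62, 53, 51, 49}
send next → 68; now {64, 62, 53, 51, 49}
send next → 64; now {62, 53, 51, 49}
send next → 62; now {53, 51, 49}
insert 44 → {53, 51, 49, 44}
insert 48 → {53, 51, 49, 48, 44}
insert 56 → {56, 53, 51, 49, 48, 44}
insert 59 → {59, 56, 53, 51, 49, 48, 44}

priority queue: [72, 67, 57, 70, 55, 69, 66, 71, 68, 64, 62]; FIFO queue: 67, 72, 57, 70, 55, 51, 69, 66, 62, 64, 71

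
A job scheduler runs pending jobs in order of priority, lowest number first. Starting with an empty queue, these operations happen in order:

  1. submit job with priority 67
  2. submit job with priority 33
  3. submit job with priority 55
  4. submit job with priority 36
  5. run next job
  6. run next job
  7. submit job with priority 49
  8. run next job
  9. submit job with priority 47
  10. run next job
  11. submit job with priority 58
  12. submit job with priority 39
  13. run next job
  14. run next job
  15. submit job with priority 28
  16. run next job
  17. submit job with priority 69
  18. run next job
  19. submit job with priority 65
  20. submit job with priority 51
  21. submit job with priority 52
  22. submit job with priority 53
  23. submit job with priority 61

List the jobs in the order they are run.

[33, 36, 49, 47, 39, 55, 28, 58]

insert 67 → {67}
insert 33 → {33, 67}
insert 55 → {33, 55, 67}
insert 36 → {33, 36, 55, 67}
run next job → 33; now {36, 55, 67}
run next job → 36; now {55, 67}
insert 49 → {49, 55, 67}
run next job → 49; now {55, 67}
insert 47 → {47, 55, 67}
run next job → 47; now {55, 67}
insert 58 → {55, 58, 67}
insert 39 → {39, 55, 58, 67}
run next job → 39; now {55, 58, 67}
run next job → 55; now {58, 67}
insert 28 → {28, 58, 67}
run next job → 28; now {58, 67}
insert 69 → {58, 67, 69}
run next job → 58; now {67, 69}
insert 65 → {65, 67, 69}
insert 51 → {51, 65, 67, 69}
insert 52 → {51, 52, 65, 67, 69}
insert 53 → {51, 52, 53, 65, 67, 69}
insert 61 → {51, 52, 53, 61, 65, 67, 69}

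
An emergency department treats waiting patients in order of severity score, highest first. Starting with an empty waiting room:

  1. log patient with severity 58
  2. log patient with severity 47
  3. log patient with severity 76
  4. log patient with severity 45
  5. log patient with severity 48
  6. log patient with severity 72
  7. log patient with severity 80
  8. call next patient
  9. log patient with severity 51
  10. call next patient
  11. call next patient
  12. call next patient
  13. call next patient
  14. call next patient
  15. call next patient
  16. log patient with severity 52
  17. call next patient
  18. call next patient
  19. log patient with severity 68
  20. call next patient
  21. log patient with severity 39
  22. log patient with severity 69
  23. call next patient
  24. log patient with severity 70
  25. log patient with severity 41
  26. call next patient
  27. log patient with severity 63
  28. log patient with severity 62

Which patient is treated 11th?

69

insert 58 → {58}
insert 47 → {58, 47}
insert 76 → {76, 58, 47}
insert 45 → {76, 58, 47, 45}
insert 48 → {76, 58, 48, 47, 45}
insert 72 → {76, 72, 58, 48, 47, 45}
insert 80 → {80, 76, 72, 58, 48, 47, 45}
call next patient → 80; now {76, 72, 58, 48, 47, 45}
insert 51 → {76, 72, 58, 51, 48, 47, 45}
call next patient → 76; now {72, 58, 51, 48, 47, 45}
call next patient → 72; now {58, 51, 48, 47, 45}
call next patient → 58; now {51, 48, 47, 45}
call next patient → 51; now {48, 47, 45}
call next patient → 48; now {47, 45}
call next patient → 47; now {45}
insert 52 → {52, 45}
call next patient → 52; now {45}
call next patient → 45; now {}
insert 68 → {68}
call next patient → 68; now {}
insert 39 → {39}
insert 69 → {69, 39}
call next patient → 69; now {39}
insert 70 → {70, 39}
insert 41 → {70, 41, 39}
call next patient → 70; now {41, 39}
insert 63 → {63, 41, 39}
insert 62 → {63, 62, 41, 39}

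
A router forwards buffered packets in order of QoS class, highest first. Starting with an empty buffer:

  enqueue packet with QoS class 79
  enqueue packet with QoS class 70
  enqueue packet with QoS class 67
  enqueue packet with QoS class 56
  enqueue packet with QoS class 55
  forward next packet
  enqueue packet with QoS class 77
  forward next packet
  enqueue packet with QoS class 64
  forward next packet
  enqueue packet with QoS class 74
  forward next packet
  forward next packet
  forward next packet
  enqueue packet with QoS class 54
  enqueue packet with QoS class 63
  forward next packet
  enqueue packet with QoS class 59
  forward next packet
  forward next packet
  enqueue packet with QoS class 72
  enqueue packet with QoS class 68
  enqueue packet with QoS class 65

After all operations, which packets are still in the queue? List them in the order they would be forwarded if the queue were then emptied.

insert 79 → {79}
insert 70 → {79, 70}
insert 67 → {79, 70, 67}
insert 56 → {79, 70, 67, 56}
insert 55 → {79, 70, 67, 56, 55}
forward next packet → 79; now {70, 67, 56, 55}
insert 77 → {77, 70, 67, 56, 55}
forward next packet → 77; now {70, 67, 56, 55}
insert 64 → {70, 67, 64, 56, 55}
forward next packet → 70; now {67, 64, 56, 55}
insert 74 → {74, 67, 64, 56, 55}
forward next packet → 74; now {67, 64, 56, 55}
forward next packet → 67; now {64, 56, 55}
forward next packet → 64; now {56, 55}
insert 54 → {56, 55, 54}
insert 63 → {63, 56, 55, 54}
forward next packet → 63; now {56, 55, 54}
insert 59 → {59, 56, 55, 54}
forward next packet → 59; now {56, 55, 54}
forward next packet → 56; now {55, 54}
insert 72 → {72, 55, 54}
insert 68 → {72, 68, 55, 54}
insert 65 → {72, 68, 65, 55, 54}

72 → 68 → 65 → 55 → 54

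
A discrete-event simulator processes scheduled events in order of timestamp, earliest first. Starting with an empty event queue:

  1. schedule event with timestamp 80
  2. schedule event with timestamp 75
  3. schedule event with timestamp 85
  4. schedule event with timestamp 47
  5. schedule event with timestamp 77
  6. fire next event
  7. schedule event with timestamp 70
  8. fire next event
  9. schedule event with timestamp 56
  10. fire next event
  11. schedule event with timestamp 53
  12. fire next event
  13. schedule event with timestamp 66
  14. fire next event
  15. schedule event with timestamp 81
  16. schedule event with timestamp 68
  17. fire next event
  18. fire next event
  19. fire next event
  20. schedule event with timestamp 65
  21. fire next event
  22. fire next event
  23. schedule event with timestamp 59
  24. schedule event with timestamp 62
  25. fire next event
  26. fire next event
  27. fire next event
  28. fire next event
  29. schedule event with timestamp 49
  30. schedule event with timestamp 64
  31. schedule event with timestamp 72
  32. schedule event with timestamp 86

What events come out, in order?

insert 80 → {80}
insert 75 → {75, 80}
insert 85 → {75, 80, 85}
insert 47 → {47, 75, 80, 85}
insert 77 → {47, 75, 77, 80, 85}
fire next event → 47; now {75, 77, 80, 85}
insert 70 → {70, 75, 77, 80, 85}
fire next event → 70; now {75, 77, 80, 85}
insert 56 → {56, 75, 77, 80, 85}
fire next event → 56; now {75, 77, 80, 85}
insert 53 → {53, 75, 77, 80, 85}
fire next event → 53; now {75, 77, 80, 85}
insert 66 → {66, 75, 77, 80, 85}
fire next event → 66; now {75, 77, 80, 85}
insert 81 → {75, 77, 80, 81, 85}
insert 68 → {68, 75, 77, 80, 81, 85}
fire next event → 68; now {75, 77, 80, 81, 85}
fire next event → 75; now {77, 80, 81, 85}
fire next event → 77; now {80, 81, 85}
insert 65 → {65, 80, 81, 85}
fire next event → 65; now {80, 81, 85}
fire next event → 80; now {81, 85}
insert 59 → {59, 81, 85}
insert 62 → {59, 62, 81, 85}
fire next event → 59; now {62, 81, 85}
fire next event → 62; now {81, 85}
fire next event → 81; now {85}
fire next event → 85; now {}
insert 49 → {49}
insert 64 → {49, 64}
insert 72 → {49, 64, 72}
insert 86 → {49, 64, 72, 86}

[47, 70, 56, 53, 66, 68, 75, 77, 65, 80, 59, 62, 81, 85]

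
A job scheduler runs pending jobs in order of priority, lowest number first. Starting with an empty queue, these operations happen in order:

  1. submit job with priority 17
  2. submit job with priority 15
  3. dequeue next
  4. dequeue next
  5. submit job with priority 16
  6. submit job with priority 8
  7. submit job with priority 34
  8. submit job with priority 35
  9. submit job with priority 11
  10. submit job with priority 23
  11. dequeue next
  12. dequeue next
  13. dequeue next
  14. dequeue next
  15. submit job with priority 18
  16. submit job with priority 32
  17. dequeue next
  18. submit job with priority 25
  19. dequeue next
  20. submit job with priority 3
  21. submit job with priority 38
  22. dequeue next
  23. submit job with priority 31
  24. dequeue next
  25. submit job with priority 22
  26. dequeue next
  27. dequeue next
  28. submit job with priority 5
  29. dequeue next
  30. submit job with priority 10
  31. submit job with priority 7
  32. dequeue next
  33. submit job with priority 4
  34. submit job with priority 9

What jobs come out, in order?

[15, 17, 8, 11, 16, 23, 18, 25, 3, 31, 22, 32, 5, 7]

insert 17 → {17}
insert 15 → {15, 17}
dequeue next → 15; now {17}
dequeue next → 17; now {}
insert 16 → {16}
insert 8 → {8, 16}
insert 34 → {8, 16, 34}
insert 35 → {8, 16, 34, 35}
insert 11 → {8, 11, 16, 34, 35}
insert 23 → {8, 11, 16, 23, 34, 35}
dequeue next → 8; now {11, 16, 23, 34, 35}
dequeue next → 11; now {16, 23, 34, 35}
dequeue next → 16; now {23, 34, 35}
dequeue next → 23; now {34, 35}
insert 18 → {18, 34, 35}
insert 32 → {18, 32, 34, 35}
dequeue next → 18; now {32, 34, 35}
insert 25 → {25, 32, 34, 35}
dequeue next → 25; now {32, 34, 35}
insert 3 → {3, 32, 34, 35}
insert 38 → {3, 32, 34, 35, 38}
dequeue next → 3; now {32, 34, 35, 38}
insert 31 → {31, 32, 34, 35, 38}
dequeue next → 31; now {32, 34, 35, 38}
insert 22 → {22, 32, 34, 35, 38}
dequeue next → 22; now {32, 34, 35, 38}
dequeue next → 32; now {34, 35, 38}
insert 5 → {5, 34, 35, 38}
dequeue next → 5; now {34, 35, 38}
insert 10 → {10, 34, 35, 38}
insert 7 → {7, 10, 34, 35, 38}
dequeue next → 7; now {10, 34, 35, 38}
insert 4 → {4, 10, 34, 35, 38}
insert 9 → {4, 9, 10, 34, 35, 38}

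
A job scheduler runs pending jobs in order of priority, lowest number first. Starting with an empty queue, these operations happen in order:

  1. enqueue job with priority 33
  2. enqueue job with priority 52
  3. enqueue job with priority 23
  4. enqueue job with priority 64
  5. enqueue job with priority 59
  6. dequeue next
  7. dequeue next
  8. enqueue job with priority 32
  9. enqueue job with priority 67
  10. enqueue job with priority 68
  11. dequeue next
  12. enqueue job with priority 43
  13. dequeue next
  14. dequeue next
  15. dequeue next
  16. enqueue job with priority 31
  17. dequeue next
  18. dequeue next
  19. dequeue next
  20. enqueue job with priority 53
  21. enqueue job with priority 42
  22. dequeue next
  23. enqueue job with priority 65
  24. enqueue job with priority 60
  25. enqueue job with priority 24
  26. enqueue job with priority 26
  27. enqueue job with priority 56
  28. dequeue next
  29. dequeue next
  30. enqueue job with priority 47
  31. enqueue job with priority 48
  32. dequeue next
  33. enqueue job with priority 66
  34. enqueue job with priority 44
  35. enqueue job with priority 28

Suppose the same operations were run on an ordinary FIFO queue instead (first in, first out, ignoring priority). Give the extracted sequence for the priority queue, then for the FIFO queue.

priority queue: [23, 33, 32, 43, 52, 59, 31, 64, 67, 42, 24, 26, 47]; FIFO queue: [33, 52, 23, 64, 59, 32, 67, 68, 43, 31, 53, 42, 65]

insert 33 → {33}
insert 52 → {33, 52}
insert 23 → {23, 33, 52}
insert 64 → {23, 33, 52, 64}
insert 59 → {23, 33, 52, 59, 64}
dequeue next → 23; now {33, 52, 59, 64}
dequeue next → 33; now {52, 59, 64}
insert 32 → {32, 52, 59, 64}
insert 67 → {32, 52, 59, 64, 67}
insert 68 → {32, 52, 59, 64, 67, 68}
dequeue next → 32; now {52, 59, 64, 67, 68}
insert 43 → {43, 52, 59, 64, 67, 68}
dequeue next → 43; now {52, 59, 64, 67, 68}
dequeue next → 52; now {59, 64, 67, 68}
dequeue next → 59; now {64, 67, 68}
insert 31 → {31, 64, 67, 68}
dequeue next → 31; now {64, 67, 68}
dequeue next → 64; now {67, 68}
dequeue next → 67; now {68}
insert 53 → {53, 68}
insert 42 → {42, 53, 68}
dequeue next → 42; now {53, 68}
insert 65 → {53, 65, 68}
insert 60 → {53, 60, 65, 68}
insert 24 → {24, 53, 60, 65, 68}
insert 26 → {24, 26, 53, 60, 65, 68}
insert 56 → {24, 26, 53, 56, 60, 65, 68}
dequeue next → 24; now {26, 53, 56, 60, 65, 68}
dequeue next → 26; now {53, 56, 60, 65, 68}
insert 47 → {47, 53, 56, 60, 65, 68}
insert 48 → {47, 48, 53, 56, 60, 65, 68}
dequeue next → 47; now {48, 53, 56, 60, 65, 68}
insert 66 → {48, 53, 56, 60, 65, 66, 68}
insert 44 → {44, 48, 53, 56, 60, 65, 66, 68}
insert 28 → {28, 44, 48, 53, 56, 60, 65, 66, 68}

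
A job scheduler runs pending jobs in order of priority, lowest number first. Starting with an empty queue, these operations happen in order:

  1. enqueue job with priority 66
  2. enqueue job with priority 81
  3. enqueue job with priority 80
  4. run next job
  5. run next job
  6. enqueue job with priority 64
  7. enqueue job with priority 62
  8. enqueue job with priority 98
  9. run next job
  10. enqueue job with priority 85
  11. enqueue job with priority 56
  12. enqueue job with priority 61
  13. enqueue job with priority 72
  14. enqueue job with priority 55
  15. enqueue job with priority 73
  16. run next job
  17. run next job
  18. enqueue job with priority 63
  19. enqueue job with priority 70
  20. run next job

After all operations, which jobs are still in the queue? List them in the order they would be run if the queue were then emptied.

63 → 64 → 70 → 72 → 73 → 81 → 85 → 98

insert 66 → {66}
insert 81 → {66, 81}
insert 80 → {66, 80, 81}
run next job → 66; now {80, 81}
run next job → 80; now {81}
insert 64 → {64, 81}
insert 62 → {62, 64, 81}
insert 98 → {62, 64, 81, 98}
run next job → 62; now {64, 81, 98}
insert 85 → {64, 81, 85, 98}
insert 56 → {56, 64, 81, 85, 98}
insert 61 → {56, 61, 64, 81, 85, 98}
insert 72 → {56, 61, 64, 72, 81, 85, 98}
insert 55 → {55, 56, 61, 64, 72, 81, 85, 98}
insert 73 → {55, 56, 61, 64, 72, 73, 81, 85, 98}
run next job → 55; now {56, 61, 64, 72, 73, 81, 85, 98}
run next job → 56; now {61, 64, 72, 73, 81, 85, 98}
insert 63 → {61, 63, 64, 72, 73, 81, 85, 98}
insert 70 → {61, 63, 64, 70, 72, 73, 81, 85, 98}
run next job → 61; now {63, 64, 70, 72, 73, 81, 85, 98}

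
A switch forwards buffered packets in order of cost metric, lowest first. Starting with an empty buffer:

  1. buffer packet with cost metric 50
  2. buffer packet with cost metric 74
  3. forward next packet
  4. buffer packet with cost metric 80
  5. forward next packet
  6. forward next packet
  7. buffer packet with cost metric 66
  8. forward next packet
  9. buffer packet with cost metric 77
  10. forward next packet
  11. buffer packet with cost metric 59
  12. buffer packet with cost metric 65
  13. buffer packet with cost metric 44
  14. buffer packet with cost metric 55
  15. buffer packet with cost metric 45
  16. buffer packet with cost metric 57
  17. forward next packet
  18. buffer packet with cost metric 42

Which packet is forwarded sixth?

44

insert 50 → {50}
insert 74 → {50, 74}
forward next packet → 50; now {74}
insert 80 → {74, 80}
forward next packet → 74; now {80}
forward next packet → 80; now {}
insert 66 → {66}
forward next packet → 66; now {}
insert 77 → {77}
forward next packet → 77; now {}
insert 59 → {59}
insert 65 → {59, 65}
insert 44 → {44, 59, 65}
insert 55 → {44, 55, 59, 65}
insert 45 → {44, 45, 55, 59, 65}
insert 57 → {44, 45, 55, 57, 59, 65}
forward next packet → 44; now {45, 55, 57, 59, 65}
insert 42 → {42, 45, 55, 57, 59, 65}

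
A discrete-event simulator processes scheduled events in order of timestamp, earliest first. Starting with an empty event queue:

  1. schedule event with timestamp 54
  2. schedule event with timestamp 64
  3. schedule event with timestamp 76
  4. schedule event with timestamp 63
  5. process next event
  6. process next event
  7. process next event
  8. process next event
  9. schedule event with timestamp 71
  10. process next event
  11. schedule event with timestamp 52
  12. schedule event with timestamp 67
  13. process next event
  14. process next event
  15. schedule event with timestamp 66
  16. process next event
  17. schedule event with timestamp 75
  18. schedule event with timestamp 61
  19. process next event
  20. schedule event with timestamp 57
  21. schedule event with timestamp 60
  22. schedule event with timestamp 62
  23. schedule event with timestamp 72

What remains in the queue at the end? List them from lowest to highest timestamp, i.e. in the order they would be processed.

insert 54 → {54}
insert 64 → {54, 64}
insert 76 → {54, 64, 76}
insert 63 → {54, 63, 64, 76}
process next event → 54; now {63, 64, 76}
process next event → 63; now {64, 76}
process next event → 64; now {76}
process next event → 76; now {}
insert 71 → {71}
process next event → 71; now {}
insert 52 → {52}
insert 67 → {52, 67}
process next event → 52; now {67}
process next event → 67; now {}
insert 66 → {66}
process next event → 66; now {}
insert 75 → {75}
insert 61 → {61, 75}
process next event → 61; now {75}
insert 57 → {57, 75}
insert 60 → {57, 60, 75}
insert 62 → {57, 60, 62, 75}
insert 72 → {57, 60, 62, 72, 75}

57 → 60 → 62 → 72 → 75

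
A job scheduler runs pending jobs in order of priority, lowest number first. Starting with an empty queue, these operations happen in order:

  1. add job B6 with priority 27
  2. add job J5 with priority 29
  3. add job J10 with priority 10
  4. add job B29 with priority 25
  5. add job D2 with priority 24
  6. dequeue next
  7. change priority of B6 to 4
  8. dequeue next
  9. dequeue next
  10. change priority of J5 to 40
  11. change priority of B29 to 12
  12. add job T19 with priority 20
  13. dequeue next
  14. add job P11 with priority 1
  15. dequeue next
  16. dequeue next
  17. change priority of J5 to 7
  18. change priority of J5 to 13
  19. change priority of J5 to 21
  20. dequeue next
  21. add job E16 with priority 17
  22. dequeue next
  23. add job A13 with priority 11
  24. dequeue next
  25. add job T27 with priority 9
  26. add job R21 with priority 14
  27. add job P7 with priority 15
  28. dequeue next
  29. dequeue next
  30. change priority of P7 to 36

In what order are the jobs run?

J10 → B6 → D2 → B29 → P11 → T19 → J5 → E16 → A13 → T27 → R21

add B6 (priority 27) → {B6:27}
add J5 (priority 29) → {B6:27, J5:29}
add J10 (priority 10) → {J10:10, B6:27, J5:29}
add B29 (priority 25) → {J10:10, B29:25, B6:27, J5:29}
add D2 (priority 24) → {J10:10, D2:24, B29:25, B6:27, J5:29}
dequeue next → J10; now {D2:24, B29:25, B6:27, J5:29}
update B6 to priority 4 → {B6:4, D2:24, B29:25, J5:29}
dequeue next → B6; now {D2:24, B29:25, J5:29}
dequeue next → D2; now {B29:25, J5:29}
update J5 to priority 40 → {B29:25, J5:40}
update B29 to priority 12 → {B29:12, J5:40}
add T19 (priority 20) → {B29:12, T19:20, J5:40}
dequeue next → B29; now {T19:20, J5:40}
add P11 (priority 1) → {P11:1, T19:20, J5:40}
dequeue next → P11; now {T19:20, J5:40}
dequeue next → T19; now {J5:40}
update J5 to priority 7 → {J5:7}
update J5 to priority 13 → {J5:13}
update J5 to priority 21 → {J5:21}
dequeue next → J5; now {}
add E16 (priority 17) → {E16:17}
dequeue next → E16; now {}
add A13 (priority 11) → {A13:11}
dequeue next → A13; now {}
add T27 (priority 9) → {T27:9}
add R21 (priority 14) → {T27:9, R21:14}
add P7 (priority 15) → {T27:9, R21:14, P7:15}
dequeue next → T27; now {R21:14, P7:15}
dequeue next → R21; now {P7:15}
update P7 to priority 36 → {P7:36}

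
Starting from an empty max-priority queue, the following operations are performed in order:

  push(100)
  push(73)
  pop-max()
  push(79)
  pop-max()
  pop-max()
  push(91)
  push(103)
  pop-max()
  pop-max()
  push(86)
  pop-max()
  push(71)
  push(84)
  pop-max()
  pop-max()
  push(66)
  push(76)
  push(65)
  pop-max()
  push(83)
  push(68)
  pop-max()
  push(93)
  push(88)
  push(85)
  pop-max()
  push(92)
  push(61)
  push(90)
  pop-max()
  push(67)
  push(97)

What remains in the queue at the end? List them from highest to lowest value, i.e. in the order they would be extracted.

insert 100 → {100}
insert 73 → {100, 73}
pop-max → 100; now {73}
insert 79 → {79, 73}
pop-max → 79; now {73}
pop-max → 73; now {}
insert 91 → {91}
insert 103 → {103, 91}
pop-max → 103; now {91}
pop-max → 91; now {}
insert 86 → {86}
pop-max → 86; now {}
insert 71 → {71}
insert 84 → {84, 71}
pop-max → 84; now {71}
pop-max → 71; now {}
insert 66 → {66}
insert 76 → {76, 66}
insert 65 → {76, 66, 65}
pop-max → 76; now {66, 65}
insert 83 → {83, 66, 65}
insert 68 → {83, 68, 66, 65}
pop-max → 83; now {68, 66, 65}
insert 93 → {93, 68, 66, 65}
insert 88 → {93, 88, 68, 66, 65}
insert 85 → {93, 88, 85, 68, 66, 65}
pop-max → 93; now {88, 85, 68, 66, 65}
insert 92 → {92, 88, 85, 68, 66, 65}
insert 61 → {92, 88, 85, 68, 66, 65, 61}
insert 90 → {92, 90, 88, 85, 68, 66, 65, 61}
pop-max → 92; now {90, 88, 85, 68, 66, 65, 61}
insert 67 → {90, 88, 85, 68, 67, 66, 65, 61}
insert 97 → {97, 90, 88, 85, 68, 67, 66, 65, 61}

97 → 90 → 88 → 85 → 68 → 67 → 66 → 65 → 61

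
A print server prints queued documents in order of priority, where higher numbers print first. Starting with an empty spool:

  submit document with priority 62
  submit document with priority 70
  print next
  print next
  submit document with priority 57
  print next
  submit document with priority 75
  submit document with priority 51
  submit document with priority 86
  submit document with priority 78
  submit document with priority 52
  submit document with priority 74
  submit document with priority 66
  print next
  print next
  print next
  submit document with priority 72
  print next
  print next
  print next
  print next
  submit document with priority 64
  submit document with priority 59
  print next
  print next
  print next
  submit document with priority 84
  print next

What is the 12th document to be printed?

59

insert 62 → {62}
insert 70 → {70, 62}
print next → 70; now {62}
print next → 62; now {}
insert 57 → {57}
print next → 57; now {}
insert 75 → {75}
insert 51 → {75, 51}
insert 86 → {86, 75, 51}
insert 78 → {86, 78, 75, 51}
insert 52 → {86, 78, 75, 52, 51}
insert 74 → {86, 78, 75, 74, 52, 51}
insert 66 → {86, 78, 75, 74, 66, 52, 51}
print next → 86; now {78, 75, 74, 66, 52, 51}
print next → 78; now {75, 74, 66, 52, 51}
print next → 75; now {74, 66, 52, 51}
insert 72 → {74, 72, 66, 52, 51}
print next → 74; now {72, 66, 52, 51}
print next → 72; now {66, 52, 51}
print next → 66; now {52, 51}
print next → 52; now {51}
insert 64 → {64, 51}
insert 59 → {64, 59, 51}
print next → 64; now {59, 51}
print next → 59; now {51}
print next → 51; now {}
insert 84 → {84}
print next → 84; now {}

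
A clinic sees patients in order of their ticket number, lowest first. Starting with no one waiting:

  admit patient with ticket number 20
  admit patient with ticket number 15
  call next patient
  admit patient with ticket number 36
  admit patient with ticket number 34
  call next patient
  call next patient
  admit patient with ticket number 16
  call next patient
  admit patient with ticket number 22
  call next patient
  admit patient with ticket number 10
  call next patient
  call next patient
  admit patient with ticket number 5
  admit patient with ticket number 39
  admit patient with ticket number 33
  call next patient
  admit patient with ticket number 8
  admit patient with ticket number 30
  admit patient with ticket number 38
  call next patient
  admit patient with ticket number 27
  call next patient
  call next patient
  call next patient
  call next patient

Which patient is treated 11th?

insert 20 → {20}
insert 15 → {15, 20}
call next patient → 15; now {20}
insert 36 → {20, 36}
insert 34 → {20, 34, 36}
call next patient → 20; now {34, 36}
call next patient → 34; now {36}
insert 16 → {16, 36}
call next patient → 16; now {36}
insert 22 → {22, 36}
call next patient → 22; now {36}
insert 10 → {10, 36}
call next patient → 10; now {36}
call next patient → 36; now {}
insert 5 → {5}
insert 39 → {5, 39}
insert 33 → {5, 33, 39}
call next patient → 5; now {33, 39}
insert 8 → {8, 33, 39}
insert 30 → {8, 30, 33, 39}
insert 38 → {8, 30, 33, 38, 39}
call next patient → 8; now {30, 33, 38, 39}
insert 27 → {27, 30, 33, 38, 39}
call next patient → 27; now {30, 33, 38, 39}
call next patient → 30; now {33, 38, 39}
call next patient → 33; now {38, 39}
call next patient → 38; now {39}

30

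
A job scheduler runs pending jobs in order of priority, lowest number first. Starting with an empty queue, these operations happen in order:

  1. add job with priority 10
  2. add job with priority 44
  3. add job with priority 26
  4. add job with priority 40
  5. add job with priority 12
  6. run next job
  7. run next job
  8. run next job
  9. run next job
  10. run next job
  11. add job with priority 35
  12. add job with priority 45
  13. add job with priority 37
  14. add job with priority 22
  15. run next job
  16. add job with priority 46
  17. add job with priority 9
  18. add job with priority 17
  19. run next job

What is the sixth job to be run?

22

insert 10 → {10}
insert 44 → {10, 44}
insert 26 → {10, 26, 44}
insert 40 → {10, 26, 40, 44}
insert 12 → {10, 12, 26, 40, 44}
run next job → 10; now {12, 26, 40, 44}
run next job → 12; now {26, 40, 44}
run next job → 26; now {40, 44}
run next job → 40; now {44}
run next job → 44; now {}
insert 35 → {35}
insert 45 → {35, 45}
insert 37 → {35, 37, 45}
insert 22 → {22, 35, 37, 45}
run next job → 22; now {35, 37, 45}
insert 46 → {35, 37, 45, 46}
insert 9 → {9, 35, 37, 45, 46}
insert 17 → {9, 17, 35, 37, 45, 46}
run next job → 9; now {17, 35, 37, 45, 46}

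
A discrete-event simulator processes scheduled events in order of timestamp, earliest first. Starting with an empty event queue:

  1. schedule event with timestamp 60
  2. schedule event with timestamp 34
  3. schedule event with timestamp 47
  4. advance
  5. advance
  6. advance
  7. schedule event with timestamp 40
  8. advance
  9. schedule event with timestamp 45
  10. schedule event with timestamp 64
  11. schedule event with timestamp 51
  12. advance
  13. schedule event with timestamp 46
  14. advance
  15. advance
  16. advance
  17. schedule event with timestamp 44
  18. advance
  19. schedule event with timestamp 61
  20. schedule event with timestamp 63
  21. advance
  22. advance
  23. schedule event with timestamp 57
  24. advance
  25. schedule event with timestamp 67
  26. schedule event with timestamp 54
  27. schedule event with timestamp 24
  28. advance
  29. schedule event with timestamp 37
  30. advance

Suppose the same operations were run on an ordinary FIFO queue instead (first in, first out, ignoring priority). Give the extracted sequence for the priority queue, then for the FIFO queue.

priority queue: 34, 47, 60, 40, 45, 46, 51, 64, 44, 61, 63, 57, 24, 37; FIFO queue: 60, 34, 47, 40, 45, 64, 51, 46, 44, 61, 63, 57, 67, 54

insert 60 → {60}
insert 34 → {34, 60}
insert 47 → {34, 47, 60}
advance → 34; now {47, 60}
advance → 47; now {60}
advance → 60; now {}
insert 40 → {40}
advance → 40; now {}
insert 45 → {45}
insert 64 → {45, 64}
insert 51 → {45, 51, 64}
advance → 45; now {51, 64}
insert 46 → {46, 51, 64}
advance → 46; now {51, 64}
advance → 51; now {64}
advance → 64; now {}
insert 44 → {44}
advance → 44; now {}
insert 61 → {61}
insert 63 → {61, 63}
advance → 61; now {63}
advance → 63; now {}
insert 57 → {57}
advance → 57; now {}
insert 67 → {67}
insert 54 → {54, 67}
insert 24 → {24, 54, 67}
advance → 24; now {54, 67}
insert 37 → {37, 54, 67}
advance → 37; now {54, 67}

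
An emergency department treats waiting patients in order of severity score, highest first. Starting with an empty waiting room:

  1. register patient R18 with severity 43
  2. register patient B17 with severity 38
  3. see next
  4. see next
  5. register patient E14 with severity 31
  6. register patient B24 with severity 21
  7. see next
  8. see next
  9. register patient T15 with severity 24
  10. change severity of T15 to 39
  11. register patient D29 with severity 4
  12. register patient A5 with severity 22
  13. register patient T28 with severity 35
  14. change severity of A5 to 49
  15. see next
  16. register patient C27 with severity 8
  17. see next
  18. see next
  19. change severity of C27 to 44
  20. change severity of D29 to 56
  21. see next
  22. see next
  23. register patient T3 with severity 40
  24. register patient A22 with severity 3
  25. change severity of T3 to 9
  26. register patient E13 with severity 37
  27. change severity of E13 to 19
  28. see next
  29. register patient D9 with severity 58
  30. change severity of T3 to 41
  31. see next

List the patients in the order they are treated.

add R18 (severity 43) → {R18:43}
add B17 (severity 38) → {R18:43, B17:38}
see next → R18; now {B17:38}
see next → B17; now {}
add E14 (severity 31) → {E14:31}
add B24 (severity 21) → {E14:31, B24:21}
see next → E14; now {B24:21}
see next → B24; now {}
add T15 (severity 24) → {T15:24}
update T15 to severity 39 → {T15:39}
add D29 (severity 4) → {T15:39, D29:4}
add A5 (severity 22) → {T15:39, A5:22, D29:4}
add T28 (severity 35) → {T15:39, T28:35, A5:22, D29:4}
update A5 to severity 49 → {A5:49, T15:39, T28:35, D29:4}
see next → A5; now {T15:39, T28:35, D29:4}
add C27 (severity 8) → {T15:39, T28:35, C27:8, D29:4}
see next → T15; now {T28:35, C27:8, D29:4}
see next → T28; now {C27:8, D29:4}
update C27 to severity 44 → {C27:44, D29:4}
update D29 to severity 56 → {D29:56, C27:44}
see next → D29; now {C27:44}
see next → C27; now {}
add T3 (severity 40) → {T3:40}
add A22 (severity 3) → {T3:40, A22:3}
update T3 to severity 9 → {T3:9, A22:3}
add E13 (severity 37) → {E13:37, T3:9, A22:3}
update E13 to severity 19 → {E13:19, T3:9, A22:3}
see next → E13; now {T3:9, A22:3}
add D9 (severity 58) → {D9:58, T3:9, A22:3}
update T3 to severity 41 → {D9:58, T3:41, A22:3}
see next → D9; now {T3:41, A22:3}

[R18, B17, E14, B24, A5, T15, T28, D29, C27, E13, D9]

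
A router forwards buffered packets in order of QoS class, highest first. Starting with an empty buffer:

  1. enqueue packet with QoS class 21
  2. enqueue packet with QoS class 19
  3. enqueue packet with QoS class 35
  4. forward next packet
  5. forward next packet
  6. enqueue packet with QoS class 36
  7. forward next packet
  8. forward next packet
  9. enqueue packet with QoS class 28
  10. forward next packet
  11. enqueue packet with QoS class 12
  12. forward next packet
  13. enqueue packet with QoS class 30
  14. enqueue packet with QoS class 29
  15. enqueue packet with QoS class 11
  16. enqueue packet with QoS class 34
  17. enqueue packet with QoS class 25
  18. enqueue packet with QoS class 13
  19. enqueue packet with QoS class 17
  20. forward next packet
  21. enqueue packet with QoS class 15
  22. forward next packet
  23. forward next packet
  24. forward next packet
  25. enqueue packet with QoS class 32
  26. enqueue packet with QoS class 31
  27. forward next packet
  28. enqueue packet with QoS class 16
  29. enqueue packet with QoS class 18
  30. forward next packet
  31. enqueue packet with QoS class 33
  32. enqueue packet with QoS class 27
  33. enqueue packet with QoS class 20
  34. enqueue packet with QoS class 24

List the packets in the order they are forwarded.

insert 21 → {21}
insert 19 → {21, 19}
insert 35 → {35, 21, 19}
forward next packet → 35; now {21, 19}
forward next packet → 21; now {19}
insert 36 → {36, 19}
forward next packet → 36; now {19}
forward next packet → 19; now {}
insert 28 → {28}
forward next packet → 28; now {}
insert 12 → {12}
forward next packet → 12; now {}
insert 30 → {30}
insert 29 → {30, 29}
insert 11 → {30, 29, 11}
insert 34 → {34, 30, 29, 11}
insert 25 → {34, 30, 29, 25, 11}
insert 13 → {34, 30, 29, 25, 13, 11}
insert 17 → {34, 30, 29, 25, 17, 13, 11}
forward next packet → 34; now {30, 29, 25, 17, 13, 11}
insert 15 → {30, 29, 25, 17, 15, 13, 11}
forward next packet → 30; now {29, 25, 17, 15, 13, 11}
forward next packet → 29; now {25, 17, 15, 13, 11}
forward next packet → 25; now {17, 15, 13, 11}
insert 32 → {32, 17, 15, 13, 11}
insert 31 → {32, 31, 17, 15, 13, 11}
forward next packet → 32; now {31, 17, 15, 13, 11}
insert 16 → {31, 17, 16, 15, 13, 11}
insert 18 → {31, 18, 17, 16, 15, 13, 11}
forward next packet → 31; now {18, 17, 16, 15, 13, 11}
insert 33 → {33, 18, 17, 16, 15, 13, 11}
insert 27 → {33, 27, 18, 17, 16, 15, 13, 11}
insert 20 → {33, 27, 20, 18, 17, 16, 15, 13, 11}
insert 24 → {33, 27, 24, 20, 18, 17, 16, 15, 13, 11}

35, 21, 36, 19, 28, 12, 34, 30, 29, 25, 32, 31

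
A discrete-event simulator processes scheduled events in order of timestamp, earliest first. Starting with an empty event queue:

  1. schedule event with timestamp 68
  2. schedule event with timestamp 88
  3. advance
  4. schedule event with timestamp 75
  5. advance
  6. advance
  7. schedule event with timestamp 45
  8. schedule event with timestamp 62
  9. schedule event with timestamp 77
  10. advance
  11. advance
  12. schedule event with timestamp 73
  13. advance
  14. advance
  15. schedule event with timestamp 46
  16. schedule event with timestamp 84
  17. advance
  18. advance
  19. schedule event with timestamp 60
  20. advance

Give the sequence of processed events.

insert 68 → {68}
insert 88 → {68, 88}
advance → 68; now {88}
insert 75 → {75, 88}
advance → 75; now {88}
advance → 88; now {}
insert 45 → {45}
insert 62 → {45, 62}
insert 77 → {45, 62, 77}
advance → 45; now {62, 77}
advance → 62; now {77}
insert 73 → {73, 77}
advance → 73; now {77}
advance → 77; now {}
insert 46 → {46}
insert 84 → {46, 84}
advance → 46; now {84}
advance → 84; now {}
insert 60 → {60}
advance → 60; now {}

68 → 75 → 88 → 45 → 62 → 73 → 77 → 46 → 84 → 60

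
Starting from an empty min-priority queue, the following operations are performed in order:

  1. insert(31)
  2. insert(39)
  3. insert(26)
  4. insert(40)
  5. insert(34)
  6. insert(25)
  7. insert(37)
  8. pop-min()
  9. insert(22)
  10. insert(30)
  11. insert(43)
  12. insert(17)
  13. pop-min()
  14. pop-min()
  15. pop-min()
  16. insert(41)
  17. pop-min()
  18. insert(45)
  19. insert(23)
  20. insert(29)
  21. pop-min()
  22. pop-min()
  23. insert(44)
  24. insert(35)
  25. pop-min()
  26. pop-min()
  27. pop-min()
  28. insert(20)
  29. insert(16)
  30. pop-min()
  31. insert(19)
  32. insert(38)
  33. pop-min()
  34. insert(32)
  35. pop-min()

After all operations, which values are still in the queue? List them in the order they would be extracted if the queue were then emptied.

32 → 37 → 38 → 39 → 40 → 41 → 43 → 44 → 45

insert 31 → {31}
insert 39 → {31, 39}
insert 26 → {26, 31, 39}
insert 40 → {26, 31, 39, 40}
insert 34 → {26, 31, 34, 39, 40}
insert 25 → {25, 26, 31, 34, 39, 40}
insert 37 → {25, 26, 31, 34, 37, 39, 40}
pop-min → 25; now {26, 31, 34, 37, 39, 40}
insert 22 → {22, 26, 31, 34, 37, 39, 40}
insert 30 → {22, 26, 30, 31, 34, 37, 39, 40}
insert 43 → {22, 26, 30, 31, 34, 37, 39, 40, 43}
insert 17 → {17, 22, 26, 30, 31, 34, 37, 39, 40, 43}
pop-min → 17; now {22, 26, 30, 31, 34, 37, 39, 40, 43}
pop-min → 22; now {26, 30, 31, 34, 37, 39, 40, 43}
pop-min → 26; now {30, 31, 34, 37, 39, 40, 43}
insert 41 → {30, 31, 34, 37, 39, 40, 41, 43}
pop-min → 30; now {31, 34, 37, 39, 40, 41, 43}
insert 45 → {31, 34, 37, 39, 40, 41, 43, 45}
insert 23 → {23, 31, 34, 37, 39, 40, 41, 43, 45}
insert 29 → {23, 29, 31, 34, 37, 39, 40, 41, 43, 45}
pop-min → 23; now {29, 31, 34, 37, 39, 40, 41, 43, 45}
pop-min → 29; now {31, 34, 37, 39, 40, 41, 43, 45}
insert 44 → {31, 34, 37, 39, 40, 41, 43, 44, 45}
insert 35 → {31, 34, 35, 37, 39, 40, 41, 43, 44, 45}
pop-min → 31; now {34, 35, 37, 39, 40, 41, 43, 44, 45}
pop-min → 34; now {35, 37, 39, 40, 41, 43, 44, 45}
pop-min → 35; now {37, 39, 40, 41, 43, 44, 45}
insert 20 → {20, 37, 39, 40, 41, 43, 44, 45}
insert 16 → {16, 20, 37, 39, 40, 41, 43, 44, 45}
pop-min → 16; now {20, 37, 39, 40, 41, 43, 44, 45}
insert 19 → {19, 20, 37, 39, 40, 41, 43, 44, 45}
insert 38 → {19, 20, 37, 38, 39, 40, 41, 43, 44, 45}
pop-min → 19; now {20, 37, 38, 39, 40, 41, 43, 44, 45}
insert 32 → {20, 32, 37, 38, 39, 40, 41, 43, 44, 45}
pop-min → 20; now {32, 37, 38, 39, 40, 41, 43, 44, 45}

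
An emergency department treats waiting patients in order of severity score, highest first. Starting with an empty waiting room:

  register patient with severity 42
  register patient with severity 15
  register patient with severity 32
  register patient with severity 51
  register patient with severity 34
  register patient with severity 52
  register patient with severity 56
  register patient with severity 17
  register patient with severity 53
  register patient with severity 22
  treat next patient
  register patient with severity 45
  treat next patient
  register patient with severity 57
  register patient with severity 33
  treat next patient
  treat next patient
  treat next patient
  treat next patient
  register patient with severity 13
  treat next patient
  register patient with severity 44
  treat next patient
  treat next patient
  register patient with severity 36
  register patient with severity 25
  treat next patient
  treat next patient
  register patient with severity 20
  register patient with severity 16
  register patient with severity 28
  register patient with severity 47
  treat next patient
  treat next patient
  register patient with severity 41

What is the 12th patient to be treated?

47

insert 42 → {42}
insert 15 → {42, 15}
insert 32 → {42, 32, 15}
insert 51 → {51, 42, 32, 15}
insert 34 → {51, 42, 34, 32, 15}
insert 52 → {52, 51, 42, 34, 32, 15}
insert 56 → {56, 52, 51, 42, 34, 32, 15}
insert 17 → {56, 52, 51, 42, 34, 32, 17, 15}
insert 53 → {56, 53, 52, 51, 42, 34, 32, 17, 15}
insert 22 → {56, 53, 52, 51, 42, 34, 32, 22, 17, 15}
treat next patient → 56; now {53, 52, 51, 42, 34, 32, 22, 17, 15}
insert 45 → {53, 52, 51, 45, 42, 34, 32, 22, 17, 15}
treat next patient → 53; now {52, 51, 45, 42, 34, 32, 22, 17, 15}
insert 57 → {57, 52, 51, 45, 42, 34, 32, 22, 17, 15}
insert 33 → {57, 52, 51, 45, 42, 34, 33, 32, 22, 17, 15}
treat next patient → 57; now {52, 51, 45, 42, 34, 33, 32, 22, 17, 15}
treat next patient → 52; now {51, 45, 42, 34, 33, 32, 22, 17, 15}
treat next patient → 51; now {45, 42, 34, 33, 32, 22, 17, 15}
treat next patient → 45; now {42, 34, 33, 32, 22, 17, 15}
insert 13 → {42, 34, 33, 32, 22, 17, 15, 13}
treat next patient → 42; now {34, 33, 32, 22, 17, 15, 13}
insert 44 → {44, 34, 33, 32, 22, 17, 15, 13}
treat next patient → 44; now {34, 33, 32, 22, 17, 15, 13}
treat next patient → 34; now {33, 32, 22, 17, 15, 13}
insert 36 → {36, 33, 32, 22, 17, 15, 13}
insert 25 → {36, 33, 32, 25, 22, 17, 15, 13}
treat next patient → 36; now {33, 32, 25, 22, 17, 15, 13}
treat next patient → 33; now {32, 25, 22, 17, 15, 13}
insert 20 → {32, 25, 22, 20, 17, 15, 13}
insert 16 → {32, 25, 22, 20, 17, 16, 15, 13}
insert 28 → {32, 28, 25, 22, 20, 17, 16, 15, 13}
insert 47 → {47, 32, 28, 25, 22, 20, 17, 16, 15, 13}
treat next patient → 47; now {32, 28, 25, 22, 20, 17, 16, 15, 13}
treat next patient → 32; now {28, 25, 22, 20, 17, 16, 15, 13}
insert 41 → {41, 28, 25, 22, 20, 17, 16, 15, 13}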